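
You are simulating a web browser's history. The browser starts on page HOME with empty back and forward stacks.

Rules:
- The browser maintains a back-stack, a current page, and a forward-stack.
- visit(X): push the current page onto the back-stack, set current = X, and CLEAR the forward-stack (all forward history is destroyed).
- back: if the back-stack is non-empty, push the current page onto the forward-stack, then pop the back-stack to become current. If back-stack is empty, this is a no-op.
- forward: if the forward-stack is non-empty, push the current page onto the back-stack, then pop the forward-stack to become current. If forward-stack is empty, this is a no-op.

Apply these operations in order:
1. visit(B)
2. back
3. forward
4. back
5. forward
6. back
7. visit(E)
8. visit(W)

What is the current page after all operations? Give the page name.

Answer: W

Derivation:
After 1 (visit(B)): cur=B back=1 fwd=0
After 2 (back): cur=HOME back=0 fwd=1
After 3 (forward): cur=B back=1 fwd=0
After 4 (back): cur=HOME back=0 fwd=1
After 5 (forward): cur=B back=1 fwd=0
After 6 (back): cur=HOME back=0 fwd=1
After 7 (visit(E)): cur=E back=1 fwd=0
After 8 (visit(W)): cur=W back=2 fwd=0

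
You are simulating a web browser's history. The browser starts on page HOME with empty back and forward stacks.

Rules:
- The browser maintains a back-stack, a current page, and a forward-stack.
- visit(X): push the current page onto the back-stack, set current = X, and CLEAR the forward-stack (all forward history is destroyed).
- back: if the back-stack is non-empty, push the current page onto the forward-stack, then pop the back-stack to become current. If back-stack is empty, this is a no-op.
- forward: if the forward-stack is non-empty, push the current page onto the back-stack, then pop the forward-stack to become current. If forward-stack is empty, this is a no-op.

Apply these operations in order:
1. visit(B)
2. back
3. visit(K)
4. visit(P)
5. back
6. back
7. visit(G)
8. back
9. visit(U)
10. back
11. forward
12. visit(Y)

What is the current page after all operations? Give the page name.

After 1 (visit(B)): cur=B back=1 fwd=0
After 2 (back): cur=HOME back=0 fwd=1
After 3 (visit(K)): cur=K back=1 fwd=0
After 4 (visit(P)): cur=P back=2 fwd=0
After 5 (back): cur=K back=1 fwd=1
After 6 (back): cur=HOME back=0 fwd=2
After 7 (visit(G)): cur=G back=1 fwd=0
After 8 (back): cur=HOME back=0 fwd=1
After 9 (visit(U)): cur=U back=1 fwd=0
After 10 (back): cur=HOME back=0 fwd=1
After 11 (forward): cur=U back=1 fwd=0
After 12 (visit(Y)): cur=Y back=2 fwd=0

Answer: Y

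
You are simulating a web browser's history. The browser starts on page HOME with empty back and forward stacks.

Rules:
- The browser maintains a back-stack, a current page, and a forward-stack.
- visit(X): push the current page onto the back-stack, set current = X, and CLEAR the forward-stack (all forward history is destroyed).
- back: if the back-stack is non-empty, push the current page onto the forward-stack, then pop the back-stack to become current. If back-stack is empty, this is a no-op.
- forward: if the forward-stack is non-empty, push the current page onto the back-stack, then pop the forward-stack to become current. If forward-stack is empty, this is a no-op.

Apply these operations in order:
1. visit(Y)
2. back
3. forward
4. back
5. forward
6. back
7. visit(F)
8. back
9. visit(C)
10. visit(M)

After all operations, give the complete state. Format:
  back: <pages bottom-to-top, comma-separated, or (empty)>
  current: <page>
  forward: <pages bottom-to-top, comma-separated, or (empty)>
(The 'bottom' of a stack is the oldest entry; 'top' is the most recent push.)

Answer: back: HOME,C
current: M
forward: (empty)

Derivation:
After 1 (visit(Y)): cur=Y back=1 fwd=0
After 2 (back): cur=HOME back=0 fwd=1
After 3 (forward): cur=Y back=1 fwd=0
After 4 (back): cur=HOME back=0 fwd=1
After 5 (forward): cur=Y back=1 fwd=0
After 6 (back): cur=HOME back=0 fwd=1
After 7 (visit(F)): cur=F back=1 fwd=0
After 8 (back): cur=HOME back=0 fwd=1
After 9 (visit(C)): cur=C back=1 fwd=0
After 10 (visit(M)): cur=M back=2 fwd=0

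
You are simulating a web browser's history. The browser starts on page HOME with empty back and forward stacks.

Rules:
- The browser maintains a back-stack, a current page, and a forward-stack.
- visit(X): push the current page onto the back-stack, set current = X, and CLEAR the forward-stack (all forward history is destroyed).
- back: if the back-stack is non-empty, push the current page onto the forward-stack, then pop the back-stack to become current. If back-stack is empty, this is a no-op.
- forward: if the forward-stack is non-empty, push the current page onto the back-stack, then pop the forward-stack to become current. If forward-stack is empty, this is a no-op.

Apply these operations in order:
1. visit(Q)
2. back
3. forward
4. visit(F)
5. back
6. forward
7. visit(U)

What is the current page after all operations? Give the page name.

Answer: U

Derivation:
After 1 (visit(Q)): cur=Q back=1 fwd=0
After 2 (back): cur=HOME back=0 fwd=1
After 3 (forward): cur=Q back=1 fwd=0
After 4 (visit(F)): cur=F back=2 fwd=0
After 5 (back): cur=Q back=1 fwd=1
After 6 (forward): cur=F back=2 fwd=0
After 7 (visit(U)): cur=U back=3 fwd=0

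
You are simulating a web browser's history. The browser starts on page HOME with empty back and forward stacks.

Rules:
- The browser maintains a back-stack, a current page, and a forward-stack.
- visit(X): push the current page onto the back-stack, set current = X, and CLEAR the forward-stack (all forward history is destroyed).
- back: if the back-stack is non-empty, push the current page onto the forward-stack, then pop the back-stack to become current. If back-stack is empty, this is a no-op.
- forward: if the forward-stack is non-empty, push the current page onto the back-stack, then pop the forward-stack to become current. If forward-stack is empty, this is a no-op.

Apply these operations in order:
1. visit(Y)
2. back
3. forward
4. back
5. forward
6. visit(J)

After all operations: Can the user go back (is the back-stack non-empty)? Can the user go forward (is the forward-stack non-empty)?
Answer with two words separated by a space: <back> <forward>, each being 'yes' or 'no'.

Answer: yes no

Derivation:
After 1 (visit(Y)): cur=Y back=1 fwd=0
After 2 (back): cur=HOME back=0 fwd=1
After 3 (forward): cur=Y back=1 fwd=0
After 4 (back): cur=HOME back=0 fwd=1
After 5 (forward): cur=Y back=1 fwd=0
After 6 (visit(J)): cur=J back=2 fwd=0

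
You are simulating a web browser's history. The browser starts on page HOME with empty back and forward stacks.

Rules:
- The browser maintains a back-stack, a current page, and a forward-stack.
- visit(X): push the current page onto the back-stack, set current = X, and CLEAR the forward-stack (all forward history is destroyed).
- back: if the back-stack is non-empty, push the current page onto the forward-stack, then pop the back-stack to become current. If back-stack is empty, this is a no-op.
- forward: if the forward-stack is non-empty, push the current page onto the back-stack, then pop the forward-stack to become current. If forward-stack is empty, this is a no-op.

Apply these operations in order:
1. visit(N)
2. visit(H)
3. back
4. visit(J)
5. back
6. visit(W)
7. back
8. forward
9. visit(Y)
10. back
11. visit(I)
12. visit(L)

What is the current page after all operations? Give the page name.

After 1 (visit(N)): cur=N back=1 fwd=0
After 2 (visit(H)): cur=H back=2 fwd=0
After 3 (back): cur=N back=1 fwd=1
After 4 (visit(J)): cur=J back=2 fwd=0
After 5 (back): cur=N back=1 fwd=1
After 6 (visit(W)): cur=W back=2 fwd=0
After 7 (back): cur=N back=1 fwd=1
After 8 (forward): cur=W back=2 fwd=0
After 9 (visit(Y)): cur=Y back=3 fwd=0
After 10 (back): cur=W back=2 fwd=1
After 11 (visit(I)): cur=I back=3 fwd=0
After 12 (visit(L)): cur=L back=4 fwd=0

Answer: L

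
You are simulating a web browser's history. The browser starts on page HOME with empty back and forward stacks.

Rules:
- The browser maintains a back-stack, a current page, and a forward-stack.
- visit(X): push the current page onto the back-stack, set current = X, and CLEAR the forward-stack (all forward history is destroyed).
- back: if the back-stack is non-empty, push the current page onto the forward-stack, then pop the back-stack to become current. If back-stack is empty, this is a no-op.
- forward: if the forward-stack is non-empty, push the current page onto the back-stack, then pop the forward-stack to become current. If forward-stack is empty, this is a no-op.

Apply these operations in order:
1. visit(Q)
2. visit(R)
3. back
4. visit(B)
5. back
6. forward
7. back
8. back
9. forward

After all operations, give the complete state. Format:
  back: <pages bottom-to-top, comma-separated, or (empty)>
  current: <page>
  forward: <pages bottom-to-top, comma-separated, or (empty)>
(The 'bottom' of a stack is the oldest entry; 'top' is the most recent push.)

Answer: back: HOME
current: Q
forward: B

Derivation:
After 1 (visit(Q)): cur=Q back=1 fwd=0
After 2 (visit(R)): cur=R back=2 fwd=0
After 3 (back): cur=Q back=1 fwd=1
After 4 (visit(B)): cur=B back=2 fwd=0
After 5 (back): cur=Q back=1 fwd=1
After 6 (forward): cur=B back=2 fwd=0
After 7 (back): cur=Q back=1 fwd=1
After 8 (back): cur=HOME back=0 fwd=2
After 9 (forward): cur=Q back=1 fwd=1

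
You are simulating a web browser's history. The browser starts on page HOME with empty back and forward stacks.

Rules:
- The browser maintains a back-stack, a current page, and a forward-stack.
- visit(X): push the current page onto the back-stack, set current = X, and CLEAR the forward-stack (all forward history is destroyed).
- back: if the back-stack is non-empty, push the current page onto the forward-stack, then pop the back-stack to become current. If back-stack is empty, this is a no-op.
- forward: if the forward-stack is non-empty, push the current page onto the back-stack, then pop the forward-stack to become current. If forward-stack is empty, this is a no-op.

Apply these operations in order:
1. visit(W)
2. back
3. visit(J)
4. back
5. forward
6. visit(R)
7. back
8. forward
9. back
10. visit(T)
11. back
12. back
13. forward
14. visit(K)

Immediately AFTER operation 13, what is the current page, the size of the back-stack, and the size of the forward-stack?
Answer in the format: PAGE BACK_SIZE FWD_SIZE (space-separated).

After 1 (visit(W)): cur=W back=1 fwd=0
After 2 (back): cur=HOME back=0 fwd=1
After 3 (visit(J)): cur=J back=1 fwd=0
After 4 (back): cur=HOME back=0 fwd=1
After 5 (forward): cur=J back=1 fwd=0
After 6 (visit(R)): cur=R back=2 fwd=0
After 7 (back): cur=J back=1 fwd=1
After 8 (forward): cur=R back=2 fwd=0
After 9 (back): cur=J back=1 fwd=1
After 10 (visit(T)): cur=T back=2 fwd=0
After 11 (back): cur=J back=1 fwd=1
After 12 (back): cur=HOME back=0 fwd=2
After 13 (forward): cur=J back=1 fwd=1

J 1 1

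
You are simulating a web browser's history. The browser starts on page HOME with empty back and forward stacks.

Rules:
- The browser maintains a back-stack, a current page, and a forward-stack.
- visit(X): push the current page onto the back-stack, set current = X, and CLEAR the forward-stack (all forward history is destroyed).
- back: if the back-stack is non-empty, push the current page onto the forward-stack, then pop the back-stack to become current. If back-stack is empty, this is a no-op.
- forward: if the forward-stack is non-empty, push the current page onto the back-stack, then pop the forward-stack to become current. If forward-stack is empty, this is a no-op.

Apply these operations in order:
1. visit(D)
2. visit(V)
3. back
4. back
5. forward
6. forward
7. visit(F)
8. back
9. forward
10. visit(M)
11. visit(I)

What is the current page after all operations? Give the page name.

After 1 (visit(D)): cur=D back=1 fwd=0
After 2 (visit(V)): cur=V back=2 fwd=0
After 3 (back): cur=D back=1 fwd=1
After 4 (back): cur=HOME back=0 fwd=2
After 5 (forward): cur=D back=1 fwd=1
After 6 (forward): cur=V back=2 fwd=0
After 7 (visit(F)): cur=F back=3 fwd=0
After 8 (back): cur=V back=2 fwd=1
After 9 (forward): cur=F back=3 fwd=0
After 10 (visit(M)): cur=M back=4 fwd=0
After 11 (visit(I)): cur=I back=5 fwd=0

Answer: I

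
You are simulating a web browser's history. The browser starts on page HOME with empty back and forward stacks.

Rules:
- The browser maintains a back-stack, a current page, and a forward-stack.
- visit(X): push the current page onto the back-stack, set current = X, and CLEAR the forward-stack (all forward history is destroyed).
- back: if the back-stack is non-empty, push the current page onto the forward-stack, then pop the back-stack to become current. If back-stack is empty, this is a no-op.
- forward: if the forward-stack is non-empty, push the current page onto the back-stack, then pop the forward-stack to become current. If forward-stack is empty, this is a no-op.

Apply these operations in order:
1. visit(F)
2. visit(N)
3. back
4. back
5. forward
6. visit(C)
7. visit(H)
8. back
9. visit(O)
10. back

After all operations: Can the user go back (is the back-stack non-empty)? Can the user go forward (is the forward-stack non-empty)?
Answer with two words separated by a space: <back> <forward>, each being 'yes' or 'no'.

After 1 (visit(F)): cur=F back=1 fwd=0
After 2 (visit(N)): cur=N back=2 fwd=0
After 3 (back): cur=F back=1 fwd=1
After 4 (back): cur=HOME back=0 fwd=2
After 5 (forward): cur=F back=1 fwd=1
After 6 (visit(C)): cur=C back=2 fwd=0
After 7 (visit(H)): cur=H back=3 fwd=0
After 8 (back): cur=C back=2 fwd=1
After 9 (visit(O)): cur=O back=3 fwd=0
After 10 (back): cur=C back=2 fwd=1

Answer: yes yes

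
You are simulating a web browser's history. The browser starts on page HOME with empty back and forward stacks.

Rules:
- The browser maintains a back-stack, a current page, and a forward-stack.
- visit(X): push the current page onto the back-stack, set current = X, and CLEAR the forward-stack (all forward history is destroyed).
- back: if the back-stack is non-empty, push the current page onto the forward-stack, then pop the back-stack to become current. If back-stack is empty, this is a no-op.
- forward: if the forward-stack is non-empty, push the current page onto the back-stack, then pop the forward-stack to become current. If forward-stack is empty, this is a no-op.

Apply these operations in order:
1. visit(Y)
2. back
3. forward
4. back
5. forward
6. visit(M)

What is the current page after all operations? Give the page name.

Answer: M

Derivation:
After 1 (visit(Y)): cur=Y back=1 fwd=0
After 2 (back): cur=HOME back=0 fwd=1
After 3 (forward): cur=Y back=1 fwd=0
After 4 (back): cur=HOME back=0 fwd=1
After 5 (forward): cur=Y back=1 fwd=0
After 6 (visit(M)): cur=M back=2 fwd=0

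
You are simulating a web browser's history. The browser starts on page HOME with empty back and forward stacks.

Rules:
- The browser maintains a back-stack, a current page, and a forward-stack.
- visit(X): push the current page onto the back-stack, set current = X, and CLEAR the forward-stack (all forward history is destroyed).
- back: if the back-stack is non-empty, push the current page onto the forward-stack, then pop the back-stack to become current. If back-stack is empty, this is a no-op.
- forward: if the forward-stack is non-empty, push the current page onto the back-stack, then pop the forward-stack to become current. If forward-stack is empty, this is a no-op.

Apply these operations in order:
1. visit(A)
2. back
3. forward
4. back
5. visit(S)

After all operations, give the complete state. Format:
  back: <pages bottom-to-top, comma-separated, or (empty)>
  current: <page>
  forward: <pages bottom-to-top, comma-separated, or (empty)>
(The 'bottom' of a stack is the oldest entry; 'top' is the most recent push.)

Answer: back: HOME
current: S
forward: (empty)

Derivation:
After 1 (visit(A)): cur=A back=1 fwd=0
After 2 (back): cur=HOME back=0 fwd=1
After 3 (forward): cur=A back=1 fwd=0
After 4 (back): cur=HOME back=0 fwd=1
After 5 (visit(S)): cur=S back=1 fwd=0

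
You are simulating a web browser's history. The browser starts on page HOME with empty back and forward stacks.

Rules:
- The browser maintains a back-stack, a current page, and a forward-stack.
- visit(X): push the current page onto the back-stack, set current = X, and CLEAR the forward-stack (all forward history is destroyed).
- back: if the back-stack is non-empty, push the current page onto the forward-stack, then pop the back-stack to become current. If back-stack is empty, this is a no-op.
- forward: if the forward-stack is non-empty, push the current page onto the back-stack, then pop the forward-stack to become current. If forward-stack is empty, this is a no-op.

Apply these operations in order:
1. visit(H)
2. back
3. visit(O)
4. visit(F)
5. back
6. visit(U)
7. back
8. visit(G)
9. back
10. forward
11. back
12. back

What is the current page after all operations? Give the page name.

After 1 (visit(H)): cur=H back=1 fwd=0
After 2 (back): cur=HOME back=0 fwd=1
After 3 (visit(O)): cur=O back=1 fwd=0
After 4 (visit(F)): cur=F back=2 fwd=0
After 5 (back): cur=O back=1 fwd=1
After 6 (visit(U)): cur=U back=2 fwd=0
After 7 (back): cur=O back=1 fwd=1
After 8 (visit(G)): cur=G back=2 fwd=0
After 9 (back): cur=O back=1 fwd=1
After 10 (forward): cur=G back=2 fwd=0
After 11 (back): cur=O back=1 fwd=1
After 12 (back): cur=HOME back=0 fwd=2

Answer: HOME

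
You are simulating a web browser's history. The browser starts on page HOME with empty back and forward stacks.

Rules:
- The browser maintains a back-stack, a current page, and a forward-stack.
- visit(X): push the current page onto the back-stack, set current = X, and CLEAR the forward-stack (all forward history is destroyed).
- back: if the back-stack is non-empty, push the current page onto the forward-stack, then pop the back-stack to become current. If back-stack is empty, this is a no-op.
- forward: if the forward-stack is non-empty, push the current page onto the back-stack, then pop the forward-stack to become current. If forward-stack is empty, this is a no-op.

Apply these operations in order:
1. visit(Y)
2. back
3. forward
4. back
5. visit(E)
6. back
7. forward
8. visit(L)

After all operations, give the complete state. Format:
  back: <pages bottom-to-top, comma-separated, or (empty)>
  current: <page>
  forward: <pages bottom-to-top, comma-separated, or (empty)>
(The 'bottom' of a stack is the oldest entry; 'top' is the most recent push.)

Answer: back: HOME,E
current: L
forward: (empty)

Derivation:
After 1 (visit(Y)): cur=Y back=1 fwd=0
After 2 (back): cur=HOME back=0 fwd=1
After 3 (forward): cur=Y back=1 fwd=0
After 4 (back): cur=HOME back=0 fwd=1
After 5 (visit(E)): cur=E back=1 fwd=0
After 6 (back): cur=HOME back=0 fwd=1
After 7 (forward): cur=E back=1 fwd=0
After 8 (visit(L)): cur=L back=2 fwd=0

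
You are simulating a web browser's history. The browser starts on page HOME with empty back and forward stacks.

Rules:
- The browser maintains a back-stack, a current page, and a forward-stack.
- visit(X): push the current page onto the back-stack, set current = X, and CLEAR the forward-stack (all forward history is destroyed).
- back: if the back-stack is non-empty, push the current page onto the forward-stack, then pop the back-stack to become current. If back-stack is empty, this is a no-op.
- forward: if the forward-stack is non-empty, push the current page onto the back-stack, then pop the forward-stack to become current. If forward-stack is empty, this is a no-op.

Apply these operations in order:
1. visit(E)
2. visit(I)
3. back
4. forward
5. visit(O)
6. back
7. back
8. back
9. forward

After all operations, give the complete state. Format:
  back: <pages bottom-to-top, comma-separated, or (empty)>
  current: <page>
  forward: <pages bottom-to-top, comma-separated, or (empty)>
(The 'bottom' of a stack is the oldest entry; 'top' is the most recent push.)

Answer: back: HOME
current: E
forward: O,I

Derivation:
After 1 (visit(E)): cur=E back=1 fwd=0
After 2 (visit(I)): cur=I back=2 fwd=0
After 3 (back): cur=E back=1 fwd=1
After 4 (forward): cur=I back=2 fwd=0
After 5 (visit(O)): cur=O back=3 fwd=0
After 6 (back): cur=I back=2 fwd=1
After 7 (back): cur=E back=1 fwd=2
After 8 (back): cur=HOME back=0 fwd=3
After 9 (forward): cur=E back=1 fwd=2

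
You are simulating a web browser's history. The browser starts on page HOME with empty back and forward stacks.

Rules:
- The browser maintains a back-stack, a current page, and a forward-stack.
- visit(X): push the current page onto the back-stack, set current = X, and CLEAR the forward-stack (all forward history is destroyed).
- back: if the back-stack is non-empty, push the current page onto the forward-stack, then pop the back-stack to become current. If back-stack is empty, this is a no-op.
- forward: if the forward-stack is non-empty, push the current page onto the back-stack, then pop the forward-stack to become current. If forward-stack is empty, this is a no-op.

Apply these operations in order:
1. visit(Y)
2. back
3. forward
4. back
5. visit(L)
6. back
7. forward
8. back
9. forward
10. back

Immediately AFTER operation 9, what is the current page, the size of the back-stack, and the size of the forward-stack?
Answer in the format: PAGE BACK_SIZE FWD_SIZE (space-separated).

After 1 (visit(Y)): cur=Y back=1 fwd=0
After 2 (back): cur=HOME back=0 fwd=1
After 3 (forward): cur=Y back=1 fwd=0
After 4 (back): cur=HOME back=0 fwd=1
After 5 (visit(L)): cur=L back=1 fwd=0
After 6 (back): cur=HOME back=0 fwd=1
After 7 (forward): cur=L back=1 fwd=0
After 8 (back): cur=HOME back=0 fwd=1
After 9 (forward): cur=L back=1 fwd=0

L 1 0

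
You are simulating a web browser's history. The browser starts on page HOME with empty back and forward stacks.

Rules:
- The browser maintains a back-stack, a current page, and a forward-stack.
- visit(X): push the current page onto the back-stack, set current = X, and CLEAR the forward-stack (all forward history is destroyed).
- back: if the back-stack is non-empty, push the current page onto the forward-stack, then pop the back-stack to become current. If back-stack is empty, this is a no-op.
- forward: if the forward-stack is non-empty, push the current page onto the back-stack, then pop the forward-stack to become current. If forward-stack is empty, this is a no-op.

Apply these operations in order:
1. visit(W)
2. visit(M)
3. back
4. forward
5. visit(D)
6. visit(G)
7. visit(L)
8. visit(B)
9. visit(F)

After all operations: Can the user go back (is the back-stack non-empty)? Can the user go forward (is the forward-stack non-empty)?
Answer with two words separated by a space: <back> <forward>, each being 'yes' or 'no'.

After 1 (visit(W)): cur=W back=1 fwd=0
After 2 (visit(M)): cur=M back=2 fwd=0
After 3 (back): cur=W back=1 fwd=1
After 4 (forward): cur=M back=2 fwd=0
After 5 (visit(D)): cur=D back=3 fwd=0
After 6 (visit(G)): cur=G back=4 fwd=0
After 7 (visit(L)): cur=L back=5 fwd=0
After 8 (visit(B)): cur=B back=6 fwd=0
After 9 (visit(F)): cur=F back=7 fwd=0

Answer: yes no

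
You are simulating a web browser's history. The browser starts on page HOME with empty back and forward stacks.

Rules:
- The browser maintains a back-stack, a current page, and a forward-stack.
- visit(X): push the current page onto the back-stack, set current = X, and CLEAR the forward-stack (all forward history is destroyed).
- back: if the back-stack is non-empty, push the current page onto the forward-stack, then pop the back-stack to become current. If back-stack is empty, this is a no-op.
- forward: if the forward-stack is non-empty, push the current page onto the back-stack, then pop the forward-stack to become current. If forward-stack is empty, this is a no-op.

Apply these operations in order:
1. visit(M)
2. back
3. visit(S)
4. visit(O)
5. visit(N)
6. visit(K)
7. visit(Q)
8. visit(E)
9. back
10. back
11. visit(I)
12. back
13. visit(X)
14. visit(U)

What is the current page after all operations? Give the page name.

After 1 (visit(M)): cur=M back=1 fwd=0
After 2 (back): cur=HOME back=0 fwd=1
After 3 (visit(S)): cur=S back=1 fwd=0
After 4 (visit(O)): cur=O back=2 fwd=0
After 5 (visit(N)): cur=N back=3 fwd=0
After 6 (visit(K)): cur=K back=4 fwd=0
After 7 (visit(Q)): cur=Q back=5 fwd=0
After 8 (visit(E)): cur=E back=6 fwd=0
After 9 (back): cur=Q back=5 fwd=1
After 10 (back): cur=K back=4 fwd=2
After 11 (visit(I)): cur=I back=5 fwd=0
After 12 (back): cur=K back=4 fwd=1
After 13 (visit(X)): cur=X back=5 fwd=0
After 14 (visit(U)): cur=U back=6 fwd=0

Answer: U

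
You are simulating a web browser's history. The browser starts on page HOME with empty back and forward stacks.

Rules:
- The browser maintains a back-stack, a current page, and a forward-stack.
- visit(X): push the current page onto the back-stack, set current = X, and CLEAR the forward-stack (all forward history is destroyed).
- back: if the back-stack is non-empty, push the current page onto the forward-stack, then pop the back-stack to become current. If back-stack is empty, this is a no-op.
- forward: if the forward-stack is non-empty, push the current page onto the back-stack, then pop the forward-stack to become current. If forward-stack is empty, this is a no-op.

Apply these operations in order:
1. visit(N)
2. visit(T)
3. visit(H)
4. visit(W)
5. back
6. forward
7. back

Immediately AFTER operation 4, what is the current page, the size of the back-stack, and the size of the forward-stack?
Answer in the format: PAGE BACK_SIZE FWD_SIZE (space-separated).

After 1 (visit(N)): cur=N back=1 fwd=0
After 2 (visit(T)): cur=T back=2 fwd=0
After 3 (visit(H)): cur=H back=3 fwd=0
After 4 (visit(W)): cur=W back=4 fwd=0

W 4 0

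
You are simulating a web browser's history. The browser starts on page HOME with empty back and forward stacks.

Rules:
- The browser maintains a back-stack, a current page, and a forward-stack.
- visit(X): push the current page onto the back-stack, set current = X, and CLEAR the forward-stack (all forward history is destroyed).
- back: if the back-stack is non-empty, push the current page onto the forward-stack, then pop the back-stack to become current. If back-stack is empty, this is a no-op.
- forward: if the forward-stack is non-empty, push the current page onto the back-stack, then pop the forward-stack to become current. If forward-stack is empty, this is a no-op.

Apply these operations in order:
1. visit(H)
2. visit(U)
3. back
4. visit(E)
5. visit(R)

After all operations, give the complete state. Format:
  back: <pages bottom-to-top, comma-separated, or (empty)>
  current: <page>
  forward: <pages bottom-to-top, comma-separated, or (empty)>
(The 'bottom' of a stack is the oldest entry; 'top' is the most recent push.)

After 1 (visit(H)): cur=H back=1 fwd=0
After 2 (visit(U)): cur=U back=2 fwd=0
After 3 (back): cur=H back=1 fwd=1
After 4 (visit(E)): cur=E back=2 fwd=0
After 5 (visit(R)): cur=R back=3 fwd=0

Answer: back: HOME,H,E
current: R
forward: (empty)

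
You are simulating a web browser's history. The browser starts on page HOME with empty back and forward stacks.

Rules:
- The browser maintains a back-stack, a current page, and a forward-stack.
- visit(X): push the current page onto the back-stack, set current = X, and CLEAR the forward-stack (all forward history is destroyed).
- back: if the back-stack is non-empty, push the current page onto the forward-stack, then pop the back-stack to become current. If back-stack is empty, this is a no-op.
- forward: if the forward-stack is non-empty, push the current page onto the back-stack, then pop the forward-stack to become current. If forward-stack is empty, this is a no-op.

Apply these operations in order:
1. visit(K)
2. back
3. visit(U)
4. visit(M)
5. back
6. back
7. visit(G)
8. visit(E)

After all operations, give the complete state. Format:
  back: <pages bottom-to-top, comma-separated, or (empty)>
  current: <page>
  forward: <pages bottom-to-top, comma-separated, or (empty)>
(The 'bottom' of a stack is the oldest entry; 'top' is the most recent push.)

Answer: back: HOME,G
current: E
forward: (empty)

Derivation:
After 1 (visit(K)): cur=K back=1 fwd=0
After 2 (back): cur=HOME back=0 fwd=1
After 3 (visit(U)): cur=U back=1 fwd=0
After 4 (visit(M)): cur=M back=2 fwd=0
After 5 (back): cur=U back=1 fwd=1
After 6 (back): cur=HOME back=0 fwd=2
After 7 (visit(G)): cur=G back=1 fwd=0
After 8 (visit(E)): cur=E back=2 fwd=0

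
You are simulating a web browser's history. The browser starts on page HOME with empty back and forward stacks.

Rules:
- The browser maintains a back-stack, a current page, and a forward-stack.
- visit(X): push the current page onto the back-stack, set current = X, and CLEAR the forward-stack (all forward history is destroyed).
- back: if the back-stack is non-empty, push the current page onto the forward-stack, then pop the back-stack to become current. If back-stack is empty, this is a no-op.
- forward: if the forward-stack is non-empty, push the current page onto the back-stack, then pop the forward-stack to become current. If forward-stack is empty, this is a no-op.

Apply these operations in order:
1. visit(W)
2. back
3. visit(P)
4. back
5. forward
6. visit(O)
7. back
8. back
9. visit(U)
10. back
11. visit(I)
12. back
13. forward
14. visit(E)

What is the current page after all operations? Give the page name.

Answer: E

Derivation:
After 1 (visit(W)): cur=W back=1 fwd=0
After 2 (back): cur=HOME back=0 fwd=1
After 3 (visit(P)): cur=P back=1 fwd=0
After 4 (back): cur=HOME back=0 fwd=1
After 5 (forward): cur=P back=1 fwd=0
After 6 (visit(O)): cur=O back=2 fwd=0
After 7 (back): cur=P back=1 fwd=1
After 8 (back): cur=HOME back=0 fwd=2
After 9 (visit(U)): cur=U back=1 fwd=0
After 10 (back): cur=HOME back=0 fwd=1
After 11 (visit(I)): cur=I back=1 fwd=0
After 12 (back): cur=HOME back=0 fwd=1
After 13 (forward): cur=I back=1 fwd=0
After 14 (visit(E)): cur=E back=2 fwd=0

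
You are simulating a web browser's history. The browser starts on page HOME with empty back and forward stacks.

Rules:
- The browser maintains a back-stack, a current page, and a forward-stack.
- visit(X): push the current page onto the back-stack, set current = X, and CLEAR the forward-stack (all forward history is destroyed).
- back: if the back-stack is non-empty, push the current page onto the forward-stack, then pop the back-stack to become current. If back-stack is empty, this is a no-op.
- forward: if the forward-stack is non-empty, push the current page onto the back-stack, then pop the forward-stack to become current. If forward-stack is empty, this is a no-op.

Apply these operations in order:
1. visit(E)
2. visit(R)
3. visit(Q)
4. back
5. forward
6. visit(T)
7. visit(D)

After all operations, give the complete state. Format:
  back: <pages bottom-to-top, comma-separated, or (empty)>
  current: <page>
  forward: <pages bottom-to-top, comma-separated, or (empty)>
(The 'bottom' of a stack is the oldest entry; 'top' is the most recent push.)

Answer: back: HOME,E,R,Q,T
current: D
forward: (empty)

Derivation:
After 1 (visit(E)): cur=E back=1 fwd=0
After 2 (visit(R)): cur=R back=2 fwd=0
After 3 (visit(Q)): cur=Q back=3 fwd=0
After 4 (back): cur=R back=2 fwd=1
After 5 (forward): cur=Q back=3 fwd=0
After 6 (visit(T)): cur=T back=4 fwd=0
After 7 (visit(D)): cur=D back=5 fwd=0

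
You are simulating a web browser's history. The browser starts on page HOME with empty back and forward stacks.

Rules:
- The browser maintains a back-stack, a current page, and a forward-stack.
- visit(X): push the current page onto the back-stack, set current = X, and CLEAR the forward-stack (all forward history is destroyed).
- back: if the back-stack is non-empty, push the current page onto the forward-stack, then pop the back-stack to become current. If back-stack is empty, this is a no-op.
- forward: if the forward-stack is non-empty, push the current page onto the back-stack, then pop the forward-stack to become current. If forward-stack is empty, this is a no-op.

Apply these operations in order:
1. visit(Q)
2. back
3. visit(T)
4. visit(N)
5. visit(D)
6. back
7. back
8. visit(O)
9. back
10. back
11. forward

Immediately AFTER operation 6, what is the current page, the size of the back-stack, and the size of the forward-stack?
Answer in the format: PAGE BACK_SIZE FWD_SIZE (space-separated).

After 1 (visit(Q)): cur=Q back=1 fwd=0
After 2 (back): cur=HOME back=0 fwd=1
After 3 (visit(T)): cur=T back=1 fwd=0
After 4 (visit(N)): cur=N back=2 fwd=0
After 5 (visit(D)): cur=D back=3 fwd=0
After 6 (back): cur=N back=2 fwd=1

N 2 1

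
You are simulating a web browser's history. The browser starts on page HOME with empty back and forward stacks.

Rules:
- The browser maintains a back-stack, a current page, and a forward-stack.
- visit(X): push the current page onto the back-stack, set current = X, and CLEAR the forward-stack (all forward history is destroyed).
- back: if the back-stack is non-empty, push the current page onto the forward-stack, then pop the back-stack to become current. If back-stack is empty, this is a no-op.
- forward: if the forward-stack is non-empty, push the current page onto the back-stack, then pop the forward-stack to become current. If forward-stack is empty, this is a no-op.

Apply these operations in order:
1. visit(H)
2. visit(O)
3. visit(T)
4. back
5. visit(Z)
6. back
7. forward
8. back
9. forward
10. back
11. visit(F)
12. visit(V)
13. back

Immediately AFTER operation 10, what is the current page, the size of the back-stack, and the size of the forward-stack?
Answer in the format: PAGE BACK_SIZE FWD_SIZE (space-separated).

After 1 (visit(H)): cur=H back=1 fwd=0
After 2 (visit(O)): cur=O back=2 fwd=0
After 3 (visit(T)): cur=T back=3 fwd=0
After 4 (back): cur=O back=2 fwd=1
After 5 (visit(Z)): cur=Z back=3 fwd=0
After 6 (back): cur=O back=2 fwd=1
After 7 (forward): cur=Z back=3 fwd=0
After 8 (back): cur=O back=2 fwd=1
After 9 (forward): cur=Z back=3 fwd=0
After 10 (back): cur=O back=2 fwd=1

O 2 1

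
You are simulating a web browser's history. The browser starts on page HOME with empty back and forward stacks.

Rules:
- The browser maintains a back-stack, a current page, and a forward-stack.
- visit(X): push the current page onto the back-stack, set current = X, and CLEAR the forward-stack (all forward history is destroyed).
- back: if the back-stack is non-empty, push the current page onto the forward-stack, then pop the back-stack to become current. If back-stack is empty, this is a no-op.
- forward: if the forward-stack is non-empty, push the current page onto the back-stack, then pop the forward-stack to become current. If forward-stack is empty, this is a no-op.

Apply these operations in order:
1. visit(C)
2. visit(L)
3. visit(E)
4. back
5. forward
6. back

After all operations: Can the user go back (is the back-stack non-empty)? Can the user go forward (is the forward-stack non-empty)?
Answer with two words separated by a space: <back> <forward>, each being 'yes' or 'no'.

After 1 (visit(C)): cur=C back=1 fwd=0
After 2 (visit(L)): cur=L back=2 fwd=0
After 3 (visit(E)): cur=E back=3 fwd=0
After 4 (back): cur=L back=2 fwd=1
After 5 (forward): cur=E back=3 fwd=0
After 6 (back): cur=L back=2 fwd=1

Answer: yes yes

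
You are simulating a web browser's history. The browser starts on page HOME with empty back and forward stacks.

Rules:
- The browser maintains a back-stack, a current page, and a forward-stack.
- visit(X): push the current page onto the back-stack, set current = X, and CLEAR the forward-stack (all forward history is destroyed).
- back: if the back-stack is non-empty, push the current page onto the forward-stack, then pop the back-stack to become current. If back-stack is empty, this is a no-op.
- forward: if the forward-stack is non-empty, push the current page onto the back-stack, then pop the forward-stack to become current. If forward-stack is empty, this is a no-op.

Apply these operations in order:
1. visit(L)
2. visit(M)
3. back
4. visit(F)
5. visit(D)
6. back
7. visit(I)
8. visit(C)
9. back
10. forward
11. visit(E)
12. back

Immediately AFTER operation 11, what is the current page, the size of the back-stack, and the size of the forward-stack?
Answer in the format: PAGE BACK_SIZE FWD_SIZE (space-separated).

After 1 (visit(L)): cur=L back=1 fwd=0
After 2 (visit(M)): cur=M back=2 fwd=0
After 3 (back): cur=L back=1 fwd=1
After 4 (visit(F)): cur=F back=2 fwd=0
After 5 (visit(D)): cur=D back=3 fwd=0
After 6 (back): cur=F back=2 fwd=1
After 7 (visit(I)): cur=I back=3 fwd=0
After 8 (visit(C)): cur=C back=4 fwd=0
After 9 (back): cur=I back=3 fwd=1
After 10 (forward): cur=C back=4 fwd=0
After 11 (visit(E)): cur=E back=5 fwd=0

E 5 0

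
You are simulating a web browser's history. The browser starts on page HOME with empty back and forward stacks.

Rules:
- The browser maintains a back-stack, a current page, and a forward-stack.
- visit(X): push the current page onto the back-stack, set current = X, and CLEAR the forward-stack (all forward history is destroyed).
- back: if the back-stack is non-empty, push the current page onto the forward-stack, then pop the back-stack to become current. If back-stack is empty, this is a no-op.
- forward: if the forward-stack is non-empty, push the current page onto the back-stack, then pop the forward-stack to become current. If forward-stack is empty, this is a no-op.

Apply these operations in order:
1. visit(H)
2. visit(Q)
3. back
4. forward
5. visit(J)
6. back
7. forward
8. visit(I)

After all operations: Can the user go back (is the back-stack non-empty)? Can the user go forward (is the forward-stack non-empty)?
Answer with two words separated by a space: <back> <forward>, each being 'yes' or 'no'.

After 1 (visit(H)): cur=H back=1 fwd=0
After 2 (visit(Q)): cur=Q back=2 fwd=0
After 3 (back): cur=H back=1 fwd=1
After 4 (forward): cur=Q back=2 fwd=0
After 5 (visit(J)): cur=J back=3 fwd=0
After 6 (back): cur=Q back=2 fwd=1
After 7 (forward): cur=J back=3 fwd=0
After 8 (visit(I)): cur=I back=4 fwd=0

Answer: yes no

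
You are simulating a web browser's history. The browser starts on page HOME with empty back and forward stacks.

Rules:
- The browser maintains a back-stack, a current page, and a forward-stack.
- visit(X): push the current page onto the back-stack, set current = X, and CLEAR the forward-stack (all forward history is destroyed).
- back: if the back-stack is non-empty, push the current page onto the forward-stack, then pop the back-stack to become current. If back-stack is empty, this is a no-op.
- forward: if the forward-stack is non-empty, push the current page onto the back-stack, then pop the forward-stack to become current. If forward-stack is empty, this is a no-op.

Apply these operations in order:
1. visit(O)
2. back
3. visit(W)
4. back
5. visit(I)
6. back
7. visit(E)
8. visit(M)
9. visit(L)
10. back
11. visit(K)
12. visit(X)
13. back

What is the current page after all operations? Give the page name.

After 1 (visit(O)): cur=O back=1 fwd=0
After 2 (back): cur=HOME back=0 fwd=1
After 3 (visit(W)): cur=W back=1 fwd=0
After 4 (back): cur=HOME back=0 fwd=1
After 5 (visit(I)): cur=I back=1 fwd=0
After 6 (back): cur=HOME back=0 fwd=1
After 7 (visit(E)): cur=E back=1 fwd=0
After 8 (visit(M)): cur=M back=2 fwd=0
After 9 (visit(L)): cur=L back=3 fwd=0
After 10 (back): cur=M back=2 fwd=1
After 11 (visit(K)): cur=K back=3 fwd=0
After 12 (visit(X)): cur=X back=4 fwd=0
After 13 (back): cur=K back=3 fwd=1

Answer: K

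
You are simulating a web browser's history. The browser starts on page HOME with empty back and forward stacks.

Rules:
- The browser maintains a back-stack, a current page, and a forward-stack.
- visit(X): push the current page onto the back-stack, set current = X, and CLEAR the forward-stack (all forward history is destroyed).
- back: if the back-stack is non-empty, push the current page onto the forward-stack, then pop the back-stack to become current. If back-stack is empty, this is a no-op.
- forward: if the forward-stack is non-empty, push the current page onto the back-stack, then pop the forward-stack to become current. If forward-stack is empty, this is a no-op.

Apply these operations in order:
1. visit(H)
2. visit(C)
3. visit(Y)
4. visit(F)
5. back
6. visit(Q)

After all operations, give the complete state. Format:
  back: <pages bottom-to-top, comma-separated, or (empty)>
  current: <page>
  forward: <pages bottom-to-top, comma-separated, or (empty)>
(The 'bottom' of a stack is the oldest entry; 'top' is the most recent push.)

After 1 (visit(H)): cur=H back=1 fwd=0
After 2 (visit(C)): cur=C back=2 fwd=0
After 3 (visit(Y)): cur=Y back=3 fwd=0
After 4 (visit(F)): cur=F back=4 fwd=0
After 5 (back): cur=Y back=3 fwd=1
After 6 (visit(Q)): cur=Q back=4 fwd=0

Answer: back: HOME,H,C,Y
current: Q
forward: (empty)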